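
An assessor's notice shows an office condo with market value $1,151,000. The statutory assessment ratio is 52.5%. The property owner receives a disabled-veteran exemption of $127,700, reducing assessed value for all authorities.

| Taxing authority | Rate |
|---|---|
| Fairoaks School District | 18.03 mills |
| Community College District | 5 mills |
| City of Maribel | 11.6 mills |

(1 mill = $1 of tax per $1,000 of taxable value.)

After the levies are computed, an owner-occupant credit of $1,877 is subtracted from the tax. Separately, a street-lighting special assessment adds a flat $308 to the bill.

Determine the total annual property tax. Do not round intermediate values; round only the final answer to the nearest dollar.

Assessed value = $1,151,000 × 0.525 = $604,275
Taxable value = $604,275 − $127,700 = $476,575
Fairoaks School District: $476,575 × 0.01803 = $8,592.64725
Community College District: $476,575 × 0.005 = $2,382.875
City of Maribel: $476,575 × 0.0116 = $5,528.27
Levies subtotal = $16,503.79225
After credit = $16,503.79225 − $1,877 = $14,626.79225
Total = $14,626.79225 + $308 = $14,934.79225

$14,935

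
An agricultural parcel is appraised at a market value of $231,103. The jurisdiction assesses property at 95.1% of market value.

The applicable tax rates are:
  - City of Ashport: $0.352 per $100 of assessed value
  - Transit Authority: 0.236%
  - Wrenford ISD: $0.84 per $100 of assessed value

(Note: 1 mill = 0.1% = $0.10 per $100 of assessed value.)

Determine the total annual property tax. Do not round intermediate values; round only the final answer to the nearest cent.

Assessed value = $231,103 × 0.951 = $219,778.953
City of Ashport: $219,778.953 × 0.00352 = $773.62191456
Transit Authority: $219,778.953 × 0.00236 = $518.67832908
Wrenford ISD: $219,778.953 × 0.0084 = $1,846.1432052
Total = $3,138.44344884

$3,138.44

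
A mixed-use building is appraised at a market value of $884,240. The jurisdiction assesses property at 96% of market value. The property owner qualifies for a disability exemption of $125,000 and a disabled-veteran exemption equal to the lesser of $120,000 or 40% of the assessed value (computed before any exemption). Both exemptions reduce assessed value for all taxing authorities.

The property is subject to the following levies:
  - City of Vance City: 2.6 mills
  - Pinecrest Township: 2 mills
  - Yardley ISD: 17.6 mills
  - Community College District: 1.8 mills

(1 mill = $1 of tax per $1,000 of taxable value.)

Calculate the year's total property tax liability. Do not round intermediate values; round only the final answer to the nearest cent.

$14,492.89

Assessed value = $884,240 × 0.96 = $848,870.4
Disabled-veteran exemption = min($120,000, 40% × $848,870.4) = min($120,000, $339,548.16) = $120,000 (dollar cap binds)
Taxable value = $848,870.4 − $125,000 − $120,000 = $603,870.4
City of Vance City: $603,870.4 × 0.0026 = $1,570.06304
Pinecrest Township: $603,870.4 × 0.002 = $1,207.7408
Yardley ISD: $603,870.4 × 0.0176 = $10,628.11904
Community College District: $603,870.4 × 0.0018 = $1,086.96672
Total = $14,492.8896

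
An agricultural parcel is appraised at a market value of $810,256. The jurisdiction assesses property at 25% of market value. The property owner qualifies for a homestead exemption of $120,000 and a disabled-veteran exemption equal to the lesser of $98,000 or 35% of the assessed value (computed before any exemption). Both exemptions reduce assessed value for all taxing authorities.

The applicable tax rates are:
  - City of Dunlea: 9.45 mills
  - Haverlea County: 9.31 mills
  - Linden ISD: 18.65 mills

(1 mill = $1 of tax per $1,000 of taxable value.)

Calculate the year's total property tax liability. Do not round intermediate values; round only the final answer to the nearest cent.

$436.45

Assessed value = $810,256 × 0.25 = $202,564
Disabled-veteran exemption = min($98,000, 35% × $202,564) = min($98,000, $70,897.4) = $70,897.4 (percentage binds)
Taxable value = $202,564 − $120,000 − $70,897.4 = $11,666.6
City of Dunlea: $11,666.6 × 0.00945 = $110.24937
Haverlea County: $11,666.6 × 0.00931 = $108.616046
Linden ISD: $11,666.6 × 0.01865 = $217.58209
Total = $436.447506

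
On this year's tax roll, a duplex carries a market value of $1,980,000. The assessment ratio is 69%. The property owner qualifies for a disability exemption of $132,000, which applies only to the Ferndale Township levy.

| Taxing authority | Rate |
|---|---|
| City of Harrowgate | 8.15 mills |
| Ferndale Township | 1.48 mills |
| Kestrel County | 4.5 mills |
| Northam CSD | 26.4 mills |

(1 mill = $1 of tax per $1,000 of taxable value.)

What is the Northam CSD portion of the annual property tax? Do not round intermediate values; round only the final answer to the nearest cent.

$36,067.68

Assessed value = $1,980,000 × 0.69 = $1,366,200
Northam CSD taxable value = $1,366,200 (exemption does not apply)
Northam CSD levy = $1,366,200 × 0.0264 = $36,067.68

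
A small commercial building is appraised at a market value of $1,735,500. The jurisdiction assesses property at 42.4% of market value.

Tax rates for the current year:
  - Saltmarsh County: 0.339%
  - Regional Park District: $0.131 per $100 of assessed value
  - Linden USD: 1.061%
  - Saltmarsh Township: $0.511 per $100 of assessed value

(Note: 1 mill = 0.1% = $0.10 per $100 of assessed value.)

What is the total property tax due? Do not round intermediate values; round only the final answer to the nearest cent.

Assessed value = $1,735,500 × 0.424 = $735,852
Saltmarsh County: $735,852 × 0.00339 = $2,494.53828
Regional Park District: $735,852 × 0.00131 = $963.96612
Linden USD: $735,852 × 0.01061 = $7,807.38972
Saltmarsh Township: $735,852 × 0.00511 = $3,760.20372
Total = $15,026.09784

$15,026.10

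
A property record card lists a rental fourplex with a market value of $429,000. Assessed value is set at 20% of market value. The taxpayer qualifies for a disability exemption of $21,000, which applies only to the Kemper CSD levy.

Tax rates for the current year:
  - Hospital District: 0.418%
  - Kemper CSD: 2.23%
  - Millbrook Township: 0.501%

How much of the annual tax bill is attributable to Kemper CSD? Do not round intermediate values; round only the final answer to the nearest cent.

Assessed value = $429,000 × 0.2 = $85,800
Kemper CSD taxable value = $85,800 − $21,000 = $64,800
Kemper CSD levy = $64,800 × 0.0223 = $1,445.04

$1,445.04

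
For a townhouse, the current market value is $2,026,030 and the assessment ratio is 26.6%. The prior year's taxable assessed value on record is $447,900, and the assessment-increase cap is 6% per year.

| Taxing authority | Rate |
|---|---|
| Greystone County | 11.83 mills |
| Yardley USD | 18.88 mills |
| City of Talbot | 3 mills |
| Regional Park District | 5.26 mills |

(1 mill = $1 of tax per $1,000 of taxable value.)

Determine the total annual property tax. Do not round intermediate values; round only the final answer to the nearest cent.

Uncapped assessed value = $2,026,030 × 0.266 = $538,923.98
Cap limit = $447,900 × 1.06 = $474,774
Taxable assessed value = min($538,923.98, $474,774) = $474,774 (cap binds)
Greystone County: $474,774 × 0.01183 = $5,616.57642
Yardley USD: $474,774 × 0.01888 = $8,963.73312
City of Talbot: $474,774 × 0.003 = $1,424.322
Regional Park District: $474,774 × 0.00526 = $2,497.31124
Total = $18,501.94278

$18,501.94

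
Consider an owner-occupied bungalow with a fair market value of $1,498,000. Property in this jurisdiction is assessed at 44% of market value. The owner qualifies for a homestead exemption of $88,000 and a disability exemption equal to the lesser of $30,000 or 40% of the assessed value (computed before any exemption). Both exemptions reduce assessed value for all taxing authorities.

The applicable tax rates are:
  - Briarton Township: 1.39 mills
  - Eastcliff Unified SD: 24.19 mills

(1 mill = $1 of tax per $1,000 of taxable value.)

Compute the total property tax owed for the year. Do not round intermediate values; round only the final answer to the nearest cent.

$13,841.85

Assessed value = $1,498,000 × 0.44 = $659,120
Disability exemption = min($30,000, 40% × $659,120) = min($30,000, $263,648) = $30,000 (dollar cap binds)
Taxable value = $659,120 − $88,000 − $30,000 = $541,120
Briarton Township: $541,120 × 0.00139 = $752.1568
Eastcliff Unified SD: $541,120 × 0.02419 = $13,089.6928
Total = $13,841.8496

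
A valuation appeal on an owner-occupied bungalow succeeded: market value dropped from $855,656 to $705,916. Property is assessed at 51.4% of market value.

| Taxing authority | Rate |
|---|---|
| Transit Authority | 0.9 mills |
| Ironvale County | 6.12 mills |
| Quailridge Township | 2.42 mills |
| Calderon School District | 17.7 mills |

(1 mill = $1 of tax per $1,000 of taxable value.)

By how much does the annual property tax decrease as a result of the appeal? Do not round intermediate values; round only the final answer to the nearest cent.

Old assessed value = $855,656 × 0.514 = $439,807.184
New assessed value = $705,916 × 0.514 = $362,840.824
Combined rate = 0.0009 + 0.00612 + 0.00242 + 0.0177 = 0.02714
Old tax = $439,807.184 × 0.02714 = $11,936.36697376
New tax = $362,840.824 × 0.02714 = $9,847.49996336
Reduction = $11,936.36697376 − $9,847.49996336 = $2,088.8670104

$2,088.87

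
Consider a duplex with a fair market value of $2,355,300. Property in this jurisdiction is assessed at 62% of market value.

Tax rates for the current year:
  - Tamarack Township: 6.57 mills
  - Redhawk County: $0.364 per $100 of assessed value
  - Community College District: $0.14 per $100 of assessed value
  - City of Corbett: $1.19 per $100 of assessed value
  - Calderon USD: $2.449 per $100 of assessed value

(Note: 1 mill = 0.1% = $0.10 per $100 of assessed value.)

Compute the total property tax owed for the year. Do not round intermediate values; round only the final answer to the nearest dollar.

$70,094

Assessed value = $2,355,300 × 0.62 = $1,460,286
Tamarack Township: $1,460,286 × 0.00657 = $9,594.07902
Redhawk County: $1,460,286 × 0.00364 = $5,315.44104
Community College District: $1,460,286 × 0.0014 = $2,044.4004
City of Corbett: $1,460,286 × 0.0119 = $17,377.4034
Calderon USD: $1,460,286 × 0.02449 = $35,762.40414
Total = $70,093.728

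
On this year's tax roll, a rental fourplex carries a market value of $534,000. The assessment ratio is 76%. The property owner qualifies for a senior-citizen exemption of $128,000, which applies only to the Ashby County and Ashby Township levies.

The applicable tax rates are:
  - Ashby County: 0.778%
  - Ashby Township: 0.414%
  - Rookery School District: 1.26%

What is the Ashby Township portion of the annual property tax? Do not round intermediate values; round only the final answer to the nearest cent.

Assessed value = $534,000 × 0.76 = $405,840
Ashby Township taxable value = $405,840 − $128,000 = $277,840
Ashby Township levy = $277,840 × 0.00414 = $1,150.2576

$1,150.26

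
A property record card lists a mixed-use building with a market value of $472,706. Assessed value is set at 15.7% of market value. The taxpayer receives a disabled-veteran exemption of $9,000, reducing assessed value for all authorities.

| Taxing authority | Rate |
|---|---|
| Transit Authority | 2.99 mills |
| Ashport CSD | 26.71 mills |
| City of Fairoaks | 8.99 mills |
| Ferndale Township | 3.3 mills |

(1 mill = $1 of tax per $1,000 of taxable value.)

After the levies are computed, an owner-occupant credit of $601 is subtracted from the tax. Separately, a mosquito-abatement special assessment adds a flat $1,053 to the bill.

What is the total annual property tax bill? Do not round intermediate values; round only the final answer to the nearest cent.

Assessed value = $472,706 × 0.157 = $74,214.842
Taxable value = $74,214.842 − $9,000 = $65,214.842
Transit Authority: $65,214.842 × 0.00299 = $194.99237758
Ashport CSD: $65,214.842 × 0.02671 = $1,741.88842982
City of Fairoaks: $65,214.842 × 0.00899 = $586.28142958
Ferndale Township: $65,214.842 × 0.0033 = $215.2089786
Levies subtotal = $2,738.37121558
After credit = $2,738.37121558 − $601 = $2,137.37121558
Total = $2,137.37121558 + $1,053 = $3,190.37121558

$3,190.37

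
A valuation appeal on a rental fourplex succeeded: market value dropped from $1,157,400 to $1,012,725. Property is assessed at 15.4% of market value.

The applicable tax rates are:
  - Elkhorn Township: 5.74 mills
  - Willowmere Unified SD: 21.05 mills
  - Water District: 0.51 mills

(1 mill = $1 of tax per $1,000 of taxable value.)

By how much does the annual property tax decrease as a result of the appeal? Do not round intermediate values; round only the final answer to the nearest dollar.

Old assessed value = $1,157,400 × 0.154 = $178,239.6
New assessed value = $1,012,725 × 0.154 = $155,959.65
Combined rate = 0.00574 + 0.02105 + 0.00051 = 0.0273
Old tax = $178,239.6 × 0.0273 = $4,865.94108
New tax = $155,959.65 × 0.0273 = $4,257.698445
Reduction = $4,865.94108 − $4,257.698445 = $608.242635

$608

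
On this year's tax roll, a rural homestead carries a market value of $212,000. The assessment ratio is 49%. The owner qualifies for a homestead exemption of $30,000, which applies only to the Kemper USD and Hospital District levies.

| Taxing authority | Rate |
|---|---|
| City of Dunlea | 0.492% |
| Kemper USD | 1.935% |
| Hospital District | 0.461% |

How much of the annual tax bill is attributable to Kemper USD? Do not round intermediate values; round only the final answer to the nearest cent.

Assessed value = $212,000 × 0.49 = $103,880
Kemper USD taxable value = $103,880 − $30,000 = $73,880
Kemper USD levy = $73,880 × 0.01935 = $1,429.578

$1,429.58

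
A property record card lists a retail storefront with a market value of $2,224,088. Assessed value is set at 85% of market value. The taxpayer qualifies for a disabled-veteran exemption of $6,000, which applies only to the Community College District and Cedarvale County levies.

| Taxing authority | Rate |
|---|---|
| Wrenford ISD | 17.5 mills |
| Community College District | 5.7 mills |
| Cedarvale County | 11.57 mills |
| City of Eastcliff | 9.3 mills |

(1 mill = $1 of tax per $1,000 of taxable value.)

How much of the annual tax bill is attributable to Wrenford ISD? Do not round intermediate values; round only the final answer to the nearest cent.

Assessed value = $2,224,088 × 0.85 = $1,890,474.8
Wrenford ISD taxable value = $1,890,474.8 (exemption does not apply)
Wrenford ISD levy = $1,890,474.8 × 0.0175 = $33,083.309

$33,083.31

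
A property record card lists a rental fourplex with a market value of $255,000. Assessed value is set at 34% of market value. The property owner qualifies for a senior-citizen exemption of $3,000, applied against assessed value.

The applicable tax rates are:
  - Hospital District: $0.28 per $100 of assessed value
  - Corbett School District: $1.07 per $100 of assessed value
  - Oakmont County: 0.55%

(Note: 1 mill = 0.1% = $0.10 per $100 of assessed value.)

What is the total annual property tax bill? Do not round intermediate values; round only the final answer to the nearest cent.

$1,590.30

Assessed value = $255,000 × 0.34 = $86,700
Taxable value = $86,700 − $3,000 = $83,700
Hospital District: $83,700 × 0.0028 = $234.36
Corbett School District: $83,700 × 0.0107 = $895.59
Oakmont County: $83,700 × 0.0055 = $460.35
Total = $1,590.3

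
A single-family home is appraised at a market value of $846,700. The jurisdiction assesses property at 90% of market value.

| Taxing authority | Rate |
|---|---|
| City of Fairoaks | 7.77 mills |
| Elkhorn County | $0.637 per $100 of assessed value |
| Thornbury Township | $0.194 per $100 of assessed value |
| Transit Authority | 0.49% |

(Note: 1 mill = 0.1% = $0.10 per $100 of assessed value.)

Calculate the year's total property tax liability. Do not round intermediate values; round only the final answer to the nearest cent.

$15,987.39

Assessed value = $846,700 × 0.9 = $762,030
City of Fairoaks: $762,030 × 0.00777 = $5,920.9731
Elkhorn County: $762,030 × 0.00637 = $4,854.1311
Thornbury Township: $762,030 × 0.00194 = $1,478.3382
Transit Authority: $762,030 × 0.0049 = $3,733.947
Total = $15,987.3894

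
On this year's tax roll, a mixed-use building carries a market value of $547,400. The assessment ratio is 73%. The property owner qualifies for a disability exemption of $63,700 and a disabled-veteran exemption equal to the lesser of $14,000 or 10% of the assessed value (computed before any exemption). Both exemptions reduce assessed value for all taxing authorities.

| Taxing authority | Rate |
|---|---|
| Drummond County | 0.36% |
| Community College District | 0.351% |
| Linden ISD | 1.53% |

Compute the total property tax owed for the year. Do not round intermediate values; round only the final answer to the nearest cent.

Assessed value = $547,400 × 0.73 = $399,602
Disabled-veteran exemption = min($14,000, 10% × $399,602) = min($14,000, $39,960.2) = $14,000 (dollar cap binds)
Taxable value = $399,602 − $63,700 − $14,000 = $321,902
Drummond County: $321,902 × 0.0036 = $1,158.8472
Community College District: $321,902 × 0.00351 = $1,129.87602
Linden ISD: $321,902 × 0.0153 = $4,925.1006
Total = $7,213.82382

$7,213.82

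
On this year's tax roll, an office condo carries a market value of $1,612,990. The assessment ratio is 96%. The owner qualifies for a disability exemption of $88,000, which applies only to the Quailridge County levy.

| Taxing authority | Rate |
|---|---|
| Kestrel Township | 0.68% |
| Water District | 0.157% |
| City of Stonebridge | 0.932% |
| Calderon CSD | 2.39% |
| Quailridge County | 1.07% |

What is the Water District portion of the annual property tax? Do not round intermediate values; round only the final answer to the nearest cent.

$2,431.10

Assessed value = $1,612,990 × 0.96 = $1,548,470.4
Water District taxable value = $1,548,470.4 (exemption does not apply)
Water District levy = $1,548,470.4 × 0.00157 = $2,431.098528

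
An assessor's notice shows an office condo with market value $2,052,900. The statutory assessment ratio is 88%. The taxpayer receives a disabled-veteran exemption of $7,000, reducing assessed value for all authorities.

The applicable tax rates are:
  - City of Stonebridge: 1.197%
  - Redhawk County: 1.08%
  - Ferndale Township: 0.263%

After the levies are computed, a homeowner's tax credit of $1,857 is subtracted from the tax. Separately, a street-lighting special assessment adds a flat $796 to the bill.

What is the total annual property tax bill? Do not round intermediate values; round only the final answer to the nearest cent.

Assessed value = $2,052,900 × 0.88 = $1,806,552
Taxable value = $1,806,552 − $7,000 = $1,799,552
City of Stonebridge: $1,799,552 × 0.01197 = $21,540.63744
Redhawk County: $1,799,552 × 0.0108 = $19,435.1616
Ferndale Township: $1,799,552 × 0.00263 = $4,732.82176
Levies subtotal = $45,708.6208
After credit = $45,708.6208 − $1,857 = $43,851.6208
Total = $43,851.6208 + $796 = $44,647.6208

$44,647.62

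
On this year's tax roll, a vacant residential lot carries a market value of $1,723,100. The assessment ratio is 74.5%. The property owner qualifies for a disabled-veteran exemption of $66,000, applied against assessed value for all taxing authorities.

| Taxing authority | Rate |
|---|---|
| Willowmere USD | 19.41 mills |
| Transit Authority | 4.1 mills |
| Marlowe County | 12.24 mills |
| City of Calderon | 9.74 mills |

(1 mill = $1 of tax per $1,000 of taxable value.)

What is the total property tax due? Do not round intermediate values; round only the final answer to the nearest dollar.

Assessed value = $1,723,100 × 0.745 = $1,283,709.5
Taxable value = $1,283,709.5 − $66,000 = $1,217,709.5
Willowmere USD: $1,217,709.5 × 0.01941 = $23,635.741395
Transit Authority: $1,217,709.5 × 0.0041 = $4,992.60895
Marlowe County: $1,217,709.5 × 0.01224 = $14,904.76428
City of Calderon: $1,217,709.5 × 0.00974 = $11,860.49053
Total = $23,635.741395 + $4,992.60895 + $14,904.76428 + $11,860.49053 = $55,393.605155

$55,394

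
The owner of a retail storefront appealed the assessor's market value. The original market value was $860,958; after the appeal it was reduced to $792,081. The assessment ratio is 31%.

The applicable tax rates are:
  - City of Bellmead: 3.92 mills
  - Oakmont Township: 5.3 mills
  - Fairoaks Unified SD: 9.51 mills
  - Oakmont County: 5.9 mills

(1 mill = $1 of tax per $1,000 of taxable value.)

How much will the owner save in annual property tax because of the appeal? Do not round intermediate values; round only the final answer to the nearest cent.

Old assessed value = $860,958 × 0.31 = $266,896.98
New assessed value = $792,081 × 0.31 = $245,545.11
Combined rate = 0.00392 + 0.0053 + 0.00951 + 0.0059 = 0.02463
Old tax = $266,896.98 × 0.02463 = $6,573.6726174
New tax = $245,545.11 × 0.02463 = $6,047.7760593
Reduction = $6,573.6726174 − $6,047.7760593 = $525.8965581

$525.90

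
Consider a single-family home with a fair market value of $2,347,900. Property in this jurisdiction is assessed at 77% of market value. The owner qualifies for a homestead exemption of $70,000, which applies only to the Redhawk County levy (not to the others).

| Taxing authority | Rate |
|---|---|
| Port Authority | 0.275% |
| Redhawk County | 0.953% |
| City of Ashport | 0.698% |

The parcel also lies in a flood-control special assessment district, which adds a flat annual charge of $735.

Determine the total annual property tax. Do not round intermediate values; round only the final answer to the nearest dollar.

Assessed value = $2,347,900 × 0.77 = $1,807,883
Port Authority: $1,807,883 × 0.00275 = $4,971.67825
Redhawk County: ($1,807,883 − $70,000) × 0.00953 = $1,737,883 × 0.00953 = $16,562.02499
City of Ashport: $1,807,883 × 0.00698 = $12,619.02334
Levies subtotal = $34,152.72658
Total = $34,152.72658 + $735 = $34,887.72658

$34,888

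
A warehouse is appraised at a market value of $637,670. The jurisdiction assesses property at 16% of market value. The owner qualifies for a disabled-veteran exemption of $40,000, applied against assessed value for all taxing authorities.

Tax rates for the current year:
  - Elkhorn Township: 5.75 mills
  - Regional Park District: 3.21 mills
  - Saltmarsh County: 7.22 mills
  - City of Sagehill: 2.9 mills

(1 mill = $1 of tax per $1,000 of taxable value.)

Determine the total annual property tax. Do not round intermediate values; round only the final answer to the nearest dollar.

Assessed value = $637,670 × 0.16 = $102,027.2
Taxable value = $102,027.2 − $40,000 = $62,027.2
Elkhorn Township: $62,027.2 × 0.00575 = $356.6564
Regional Park District: $62,027.2 × 0.00321 = $199.107312
Saltmarsh County: $62,027.2 × 0.00722 = $447.836384
City of Sagehill: $62,027.2 × 0.0029 = $179.87888
Total = $356.6564 + $199.107312 + $447.836384 + $179.87888 = $1,183.478976

$1,183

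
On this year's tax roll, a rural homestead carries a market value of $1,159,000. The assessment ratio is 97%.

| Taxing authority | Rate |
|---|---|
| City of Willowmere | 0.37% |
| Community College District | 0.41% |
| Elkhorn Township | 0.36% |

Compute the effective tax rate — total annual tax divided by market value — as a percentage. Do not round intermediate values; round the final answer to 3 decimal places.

Assessed value = $1,159,000 × 0.97 = $1,124,230
City of Willowmere: $1,124,230 × 0.0037 = $4,159.651
Community College District: $1,124,230 × 0.0041 = $4,609.343
Elkhorn Township: $1,124,230 × 0.0036 = $4,047.228
Total tax = $12,816.222
Effective rate = $12,816.222 ÷ $1,159,000 = 1.106% of market value

1.106%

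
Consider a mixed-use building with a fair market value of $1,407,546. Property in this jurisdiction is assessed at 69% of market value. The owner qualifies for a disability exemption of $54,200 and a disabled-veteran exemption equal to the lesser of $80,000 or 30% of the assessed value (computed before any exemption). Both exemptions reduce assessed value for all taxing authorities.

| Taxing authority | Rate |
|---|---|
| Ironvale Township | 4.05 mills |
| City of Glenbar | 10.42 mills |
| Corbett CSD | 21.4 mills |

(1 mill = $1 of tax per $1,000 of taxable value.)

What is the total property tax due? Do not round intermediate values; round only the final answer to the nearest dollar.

$30,023

Assessed value = $1,407,546 × 0.69 = $971,206.74
Disabled-veteran exemption = min($80,000, 30% × $971,206.74) = min($80,000, $291,362.022) = $80,000 (dollar cap binds)
Taxable value = $971,206.74 − $54,200 − $80,000 = $837,006.74
Ironvale Township: $837,006.74 × 0.00405 = $3,389.877297
City of Glenbar: $837,006.74 × 0.01042 = $8,721.6102308
Corbett CSD: $837,006.74 × 0.0214 = $17,911.944236
Total = $30,023.4317638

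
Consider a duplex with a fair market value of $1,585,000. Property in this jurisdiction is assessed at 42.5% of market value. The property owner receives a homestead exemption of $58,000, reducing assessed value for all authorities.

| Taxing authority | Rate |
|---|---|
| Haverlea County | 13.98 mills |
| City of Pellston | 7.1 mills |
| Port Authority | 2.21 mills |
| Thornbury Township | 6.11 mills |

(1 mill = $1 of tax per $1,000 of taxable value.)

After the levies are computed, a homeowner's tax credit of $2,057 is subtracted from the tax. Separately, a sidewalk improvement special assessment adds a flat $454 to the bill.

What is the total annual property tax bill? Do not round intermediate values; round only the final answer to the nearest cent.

Assessed value = $1,585,000 × 0.425 = $673,625
Taxable value = $673,625 − $58,000 = $615,625
Haverlea County: $615,625 × 0.01398 = $8,606.4375
City of Pellston: $615,625 × 0.0071 = $4,370.9375
Port Authority: $615,625 × 0.00221 = $1,360.53125
Thornbury Township: $615,625 × 0.00611 = $3,761.46875
Levies subtotal = $18,099.375
After credit = $18,099.375 − $2,057 = $16,042.375
Total = $16,042.375 + $454 = $16,496.375

$16,496.38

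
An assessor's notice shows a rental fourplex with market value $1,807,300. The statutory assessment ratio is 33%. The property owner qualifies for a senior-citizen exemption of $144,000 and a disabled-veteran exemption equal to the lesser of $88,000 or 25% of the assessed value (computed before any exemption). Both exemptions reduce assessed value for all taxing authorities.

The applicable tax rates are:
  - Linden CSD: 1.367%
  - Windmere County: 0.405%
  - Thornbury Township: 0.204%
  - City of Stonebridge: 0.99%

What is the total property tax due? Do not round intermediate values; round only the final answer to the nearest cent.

Assessed value = $1,807,300 × 0.33 = $596,409
Disabled-veteran exemption = min($88,000, 25% × $596,409) = min($88,000, $149,102.25) = $88,000 (dollar cap binds)
Taxable value = $596,409 − $144,000 − $88,000 = $364,409
Linden CSD: $364,409 × 0.01367 = $4,981.47103
Windmere County: $364,409 × 0.00405 = $1,475.85645
Thornbury Township: $364,409 × 0.00204 = $743.39436
City of Stonebridge: $364,409 × 0.0099 = $3,607.6491
Total = $10,808.37094

$10,808.37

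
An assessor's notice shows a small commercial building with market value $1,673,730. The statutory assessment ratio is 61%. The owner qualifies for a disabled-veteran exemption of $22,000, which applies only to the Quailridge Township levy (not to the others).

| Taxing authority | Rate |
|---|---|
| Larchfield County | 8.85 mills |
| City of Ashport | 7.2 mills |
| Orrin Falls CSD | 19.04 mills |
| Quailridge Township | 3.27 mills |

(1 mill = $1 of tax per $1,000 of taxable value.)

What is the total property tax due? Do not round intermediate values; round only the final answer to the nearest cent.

Assessed value = $1,673,730 × 0.61 = $1,020,975.3
Larchfield County: $1,020,975.3 × 0.00885 = $9,035.631405
City of Ashport: $1,020,975.3 × 0.0072 = $7,351.02216
Orrin Falls CSD: $1,020,975.3 × 0.01904 = $19,439.369712
Quailridge Township: ($1,020,975.3 − $22,000) × 0.00327 = $998,975.3 × 0.00327 = $3,266.649231
Total = $39,092.672508

$39,092.67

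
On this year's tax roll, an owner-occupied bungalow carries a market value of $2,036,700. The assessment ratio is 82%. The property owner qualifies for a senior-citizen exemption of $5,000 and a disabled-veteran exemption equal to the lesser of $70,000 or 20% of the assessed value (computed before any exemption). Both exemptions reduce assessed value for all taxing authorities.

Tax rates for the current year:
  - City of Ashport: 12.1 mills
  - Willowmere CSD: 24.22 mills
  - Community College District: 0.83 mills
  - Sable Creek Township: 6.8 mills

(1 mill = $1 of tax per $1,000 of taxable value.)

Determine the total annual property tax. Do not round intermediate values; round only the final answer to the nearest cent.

Assessed value = $2,036,700 × 0.82 = $1,670,094
Disabled-veteran exemption = min($70,000, 20% × $1,670,094) = min($70,000, $334,018.8) = $70,000 (dollar cap binds)
Taxable value = $1,670,094 − $5,000 − $70,000 = $1,595,094
City of Ashport: $1,595,094 × 0.0121 = $19,300.6374
Willowmere CSD: $1,595,094 × 0.02422 = $38,633.17668
Community College District: $1,595,094 × 0.00083 = $1,323.92802
Sable Creek Township: $1,595,094 × 0.0068 = $10,846.6392
Total = $70,104.3813

$70,104.38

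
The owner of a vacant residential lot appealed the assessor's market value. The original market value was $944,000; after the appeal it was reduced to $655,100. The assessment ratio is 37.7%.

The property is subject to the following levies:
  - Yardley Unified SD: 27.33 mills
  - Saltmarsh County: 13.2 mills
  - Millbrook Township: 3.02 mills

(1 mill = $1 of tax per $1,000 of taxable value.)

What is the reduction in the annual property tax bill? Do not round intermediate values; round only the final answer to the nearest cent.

Old assessed value = $944,000 × 0.377 = $355,888
New assessed value = $655,100 × 0.377 = $246,972.7
Combined rate = 0.02733 + 0.0132 + 0.00302 = 0.04355
Old tax = $355,888 × 0.04355 = $15,498.9224
New tax = $246,972.7 × 0.04355 = $10,755.661085
Reduction = $15,498.9224 − $10,755.661085 = $4,743.261315

$4,743.26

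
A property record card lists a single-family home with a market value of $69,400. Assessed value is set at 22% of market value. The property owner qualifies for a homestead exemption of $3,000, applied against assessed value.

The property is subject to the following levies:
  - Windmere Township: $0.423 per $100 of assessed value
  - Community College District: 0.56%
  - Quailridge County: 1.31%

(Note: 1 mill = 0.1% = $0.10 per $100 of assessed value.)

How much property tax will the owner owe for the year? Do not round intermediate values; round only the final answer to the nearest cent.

$281.31

Assessed value = $69,400 × 0.22 = $15,268
Taxable value = $15,268 − $3,000 = $12,268
Windmere Township: $12,268 × 0.00423 = $51.89364
Community College District: $12,268 × 0.0056 = $68.7008
Quailridge County: $12,268 × 0.0131 = $160.7108
Total = $281.30524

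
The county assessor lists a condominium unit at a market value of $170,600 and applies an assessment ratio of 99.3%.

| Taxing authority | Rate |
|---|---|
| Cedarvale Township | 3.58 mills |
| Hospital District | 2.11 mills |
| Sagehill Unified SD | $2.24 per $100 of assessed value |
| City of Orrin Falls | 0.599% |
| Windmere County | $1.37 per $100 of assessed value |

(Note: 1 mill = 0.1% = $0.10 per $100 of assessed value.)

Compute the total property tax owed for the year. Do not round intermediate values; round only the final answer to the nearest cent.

Assessed value = $170,600 × 0.993 = $169,405.8
Cedarvale Township: $169,405.8 × 0.00358 = $606.472764
Hospital District: $169,405.8 × 0.00211 = $357.446238
Sagehill Unified SD: $169,405.8 × 0.0224 = $3,794.68992
City of Orrin Falls: $169,405.8 × 0.00599 = $1,014.740742
Windmere County: $169,405.8 × 0.0137 = $2,320.85946
Total = $8,094.209124

$8,094.21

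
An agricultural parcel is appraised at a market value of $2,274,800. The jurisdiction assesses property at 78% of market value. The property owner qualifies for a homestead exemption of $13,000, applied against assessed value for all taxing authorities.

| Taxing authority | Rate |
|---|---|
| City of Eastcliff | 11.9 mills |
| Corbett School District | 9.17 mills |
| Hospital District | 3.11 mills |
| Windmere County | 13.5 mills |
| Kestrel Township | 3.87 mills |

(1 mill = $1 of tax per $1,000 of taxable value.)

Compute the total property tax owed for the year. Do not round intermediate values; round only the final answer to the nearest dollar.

Assessed value = $2,274,800 × 0.78 = $1,774,344
Taxable value = $1,774,344 − $13,000 = $1,761,344
City of Eastcliff: $1,761,344 × 0.0119 = $20,959.9936
Corbett School District: $1,761,344 × 0.00917 = $16,151.52448
Hospital District: $1,761,344 × 0.00311 = $5,477.77984
Windmere County: $1,761,344 × 0.0135 = $23,778.144
Kestrel Township: $1,761,344 × 0.00387 = $6,816.40128
Total = $20,959.9936 + $16,151.52448 + $5,477.77984 + $23,778.144 + $6,816.40128 = $73,183.8432

$73,184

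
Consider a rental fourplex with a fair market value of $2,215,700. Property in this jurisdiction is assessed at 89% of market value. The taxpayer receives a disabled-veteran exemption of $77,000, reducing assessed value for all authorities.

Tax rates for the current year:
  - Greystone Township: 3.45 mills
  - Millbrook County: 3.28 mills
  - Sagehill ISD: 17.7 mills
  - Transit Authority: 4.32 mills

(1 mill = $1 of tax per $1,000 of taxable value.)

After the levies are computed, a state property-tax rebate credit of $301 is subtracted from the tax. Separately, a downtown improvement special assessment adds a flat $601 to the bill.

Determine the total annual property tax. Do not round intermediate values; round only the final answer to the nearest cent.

Assessed value = $2,215,700 × 0.89 = $1,971,973
Taxable value = $1,971,973 − $77,000 = $1,894,973
Greystone Township: $1,894,973 × 0.00345 = $6,537.65685
Millbrook County: $1,894,973 × 0.00328 = $6,215.51144
Sagehill ISD: $1,894,973 × 0.0177 = $33,541.0221
Transit Authority: $1,894,973 × 0.00432 = $8,186.28336
Levies subtotal = $54,480.47375
After credit = $54,480.47375 − $301 = $54,179.47375
Total = $54,179.47375 + $601 = $54,780.47375

$54,780.47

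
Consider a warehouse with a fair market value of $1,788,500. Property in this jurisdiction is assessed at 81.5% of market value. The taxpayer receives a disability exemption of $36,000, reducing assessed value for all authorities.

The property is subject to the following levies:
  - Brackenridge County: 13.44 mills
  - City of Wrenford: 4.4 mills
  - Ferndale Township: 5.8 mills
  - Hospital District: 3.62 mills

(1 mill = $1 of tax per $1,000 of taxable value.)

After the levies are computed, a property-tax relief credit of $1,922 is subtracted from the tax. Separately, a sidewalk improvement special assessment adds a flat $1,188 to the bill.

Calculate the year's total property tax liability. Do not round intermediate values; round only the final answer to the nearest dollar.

$38,020

Assessed value = $1,788,500 × 0.815 = $1,457,627.5
Taxable value = $1,457,627.5 − $36,000 = $1,421,627.5
Brackenridge County: $1,421,627.5 × 0.01344 = $19,106.6736
City of Wrenford: $1,421,627.5 × 0.0044 = $6,255.161
Ferndale Township: $1,421,627.5 × 0.0058 = $8,245.4395
Hospital District: $1,421,627.5 × 0.00362 = $5,146.29155
Levies subtotal = $38,753.56565
After credit = $38,753.56565 − $1,922 = $36,831.56565
Total = $36,831.56565 + $1,188 = $38,019.56565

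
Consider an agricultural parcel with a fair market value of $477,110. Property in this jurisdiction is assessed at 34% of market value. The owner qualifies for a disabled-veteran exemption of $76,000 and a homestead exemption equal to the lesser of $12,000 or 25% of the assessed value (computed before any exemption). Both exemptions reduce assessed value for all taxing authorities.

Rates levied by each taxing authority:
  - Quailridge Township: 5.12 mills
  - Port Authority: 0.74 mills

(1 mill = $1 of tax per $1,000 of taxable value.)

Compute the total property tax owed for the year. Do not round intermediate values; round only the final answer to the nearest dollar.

$435

Assessed value = $477,110 × 0.34 = $162,217.4
Homestead exemption = min($12,000, 25% × $162,217.4) = min($12,000, $40,554.35) = $12,000 (dollar cap binds)
Taxable value = $162,217.4 − $76,000 − $12,000 = $74,217.4
Quailridge Township: $74,217.4 × 0.00512 = $379.993088
Port Authority: $74,217.4 × 0.00074 = $54.920876
Total = $434.913964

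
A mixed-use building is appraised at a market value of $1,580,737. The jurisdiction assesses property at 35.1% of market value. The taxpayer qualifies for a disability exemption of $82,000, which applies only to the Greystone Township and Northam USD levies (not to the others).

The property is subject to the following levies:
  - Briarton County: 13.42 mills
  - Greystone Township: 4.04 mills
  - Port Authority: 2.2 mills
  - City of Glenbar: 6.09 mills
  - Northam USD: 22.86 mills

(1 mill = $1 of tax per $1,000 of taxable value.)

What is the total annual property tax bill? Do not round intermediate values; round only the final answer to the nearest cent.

Assessed value = $1,580,737 × 0.351 = $554,838.687
Briarton County: $554,838.687 × 0.01342 = $7,445.93517954
Greystone Township: ($554,838.687 − $82,000) × 0.00404 = $472,838.687 × 0.00404 = $1,910.26829548
Port Authority: $554,838.687 × 0.0022 = $1,220.6451114
City of Glenbar: $554,838.687 × 0.00609 = $3,378.96760383
Northam USD: ($554,838.687 − $82,000) × 0.02286 = $472,838.687 × 0.02286 = $10,809.09238482
Total = $24,764.90857507

$24,764.91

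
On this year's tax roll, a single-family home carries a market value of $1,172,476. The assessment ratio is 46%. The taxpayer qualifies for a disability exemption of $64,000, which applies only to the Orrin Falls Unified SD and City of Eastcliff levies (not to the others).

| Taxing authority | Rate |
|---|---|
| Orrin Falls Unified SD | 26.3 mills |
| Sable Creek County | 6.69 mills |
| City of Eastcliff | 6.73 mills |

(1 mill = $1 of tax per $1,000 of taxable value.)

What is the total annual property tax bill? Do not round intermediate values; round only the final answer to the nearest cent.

$19,308.62

Assessed value = $1,172,476 × 0.46 = $539,338.96
Orrin Falls Unified SD: ($539,338.96 − $64,000) × 0.0263 = $475,338.96 × 0.0263 = $12,501.414648
Sable Creek County: $539,338.96 × 0.00669 = $3,608.1776424
City of Eastcliff: ($539,338.96 − $64,000) × 0.00673 = $475,338.96 × 0.00673 = $3,199.0312008
Total = $19,308.6234912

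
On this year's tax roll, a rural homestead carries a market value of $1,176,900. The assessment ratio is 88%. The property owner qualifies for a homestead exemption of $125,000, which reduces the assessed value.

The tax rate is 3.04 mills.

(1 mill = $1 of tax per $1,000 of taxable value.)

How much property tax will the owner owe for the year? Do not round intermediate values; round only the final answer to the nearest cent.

Assessed value = $1,176,900 × 0.88 = $1,035,672
Taxable value = $1,035,672 − $125,000 = $910,672
Tax = $910,672 × 0.00304 = $2,768.44288

$2,768.44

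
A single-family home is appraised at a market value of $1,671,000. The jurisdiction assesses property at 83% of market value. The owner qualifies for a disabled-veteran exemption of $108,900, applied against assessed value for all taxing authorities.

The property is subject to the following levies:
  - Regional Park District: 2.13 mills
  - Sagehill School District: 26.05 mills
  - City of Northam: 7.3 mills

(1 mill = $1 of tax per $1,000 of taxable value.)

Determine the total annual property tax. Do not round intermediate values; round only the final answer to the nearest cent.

Assessed value = $1,671,000 × 0.83 = $1,386,930
Taxable value = $1,386,930 − $108,900 = $1,278,030
Regional Park District: $1,278,030 × 0.00213 = $2,722.2039
Sagehill School District: $1,278,030 × 0.02605 = $33,292.6815
City of Northam: $1,278,030 × 0.0073 = $9,329.619
Total = $2,722.2039 + $33,292.6815 + $9,329.619 = $45,344.5044

$45,344.50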